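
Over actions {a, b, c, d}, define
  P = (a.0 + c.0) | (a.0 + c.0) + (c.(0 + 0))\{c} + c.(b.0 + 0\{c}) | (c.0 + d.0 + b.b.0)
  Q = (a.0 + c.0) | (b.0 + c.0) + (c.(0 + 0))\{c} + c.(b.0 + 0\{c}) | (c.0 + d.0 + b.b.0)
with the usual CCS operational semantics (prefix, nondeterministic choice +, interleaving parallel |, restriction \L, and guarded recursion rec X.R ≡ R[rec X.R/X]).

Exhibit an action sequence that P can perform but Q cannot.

P's transition system — 11 states:
  u0 = (a.0 + c.0) | (a.0 + c.0) + (c.(0 + 0))\{c} + c.(b.0 + 0\{c}) | (c.0 + d.0 + b.b.0) :: —a→ u1, —a→ u2, —b→ u3, —c→ u1, —c→ u2, —c→ u4, —c→ u5, —d→ u5
  u1 = (a.0 + c.0) | 0 :: —a→ u6, —c→ u6
  u2 = 0 | (a.0 + c.0) :: —a→ u6, —c→ u6
  u3 = c.(b.0 + 0\{c}) | b.0 :: —b→ u5, —c→ u7
  u4 = (b.0 + 0\{c}) | (c.0 + d.0 + b.b.0) :: —b→ u7, —b→ u8, —c→ u9, —d→ u9
  u5 = c.(b.0 + 0\{c}) | 0 :: —c→ u9
  u6 = 0 | 0 :: stopped
  u7 = (b.0 + 0\{c}) | b.0 :: —b→ u10, —b→ u9
  u8 = 0 | (c.0 + d.0 + b.b.0) :: —b→ u10, —c→ u6, —d→ u6
  u9 = (b.0 + 0\{c}) | 0 :: —b→ u6
  u10 = 0 | b.0 :: —b→ u6
Q's transition system — 11 states:
  v0 = (a.0 + c.0) | (b.0 + c.0) + (c.(0 + 0))\{c} + c.(b.0 + 0\{c}) | (c.0 + d.0 + b.b.0) :: —a→ v1, —b→ v2, —b→ v3, —c→ v1, —c→ v2, —c→ v4, —c→ v5, —d→ v5
  v1 = 0 | (b.0 + c.0) :: —b→ v6, —c→ v6
  v2 = (a.0 + c.0) | 0 :: —a→ v6, —c→ v6
  v3 = c.(b.0 + 0\{c}) | b.0 :: —b→ v5, —c→ v7
  v4 = (b.0 + 0\{c}) | (c.0 + d.0 + b.b.0) :: —b→ v7, —b→ v8, —c→ v9, —d→ v9
  v5 = c.(b.0 + 0\{c}) | 0 :: —c→ v9
  v6 = 0 | 0 :: stopped
  v7 = (b.0 + 0\{c}) | b.0 :: —b→ v10, —b→ v9
  v8 = 0 | (c.0 + d.0 + b.b.0) :: —b→ v10, —c→ v6, —d→ v6
  v9 = (b.0 + 0\{c}) | 0 :: —b→ v6
  v10 = 0 | b.0 :: —b→ v6
Run σ = ⟨aa⟩ on P: start {u0}
  [1] a ⇒ {u1, u2}
  [2] a ⇒ {u6}
  P completes σ.
Run σ = ⟨aa⟩ on Q: start {v0}
  [1] a ⇒ {v1}
  [2] a ⇒ ∅ (Q stuck)

aa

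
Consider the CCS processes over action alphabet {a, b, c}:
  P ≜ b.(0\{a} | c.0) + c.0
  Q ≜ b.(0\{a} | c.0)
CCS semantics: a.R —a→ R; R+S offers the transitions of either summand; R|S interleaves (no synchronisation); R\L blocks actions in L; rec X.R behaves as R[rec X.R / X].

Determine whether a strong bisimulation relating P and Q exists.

not bisimilar

P's transition system — 4 states:
  p0 = b.(0\{a} | c.0) + c.0 ⊢ -b-> p1, -c-> p2
  p1 = 0\{a} | c.0 ⊢ -c-> p3
  p2 = 0 ⊢ ·
  p3 = 0\{a} | 0 ⊢ ·
Q's transition system — 3 states:
  q0 = b.(0\{a} | c.0) ⊢ -b-> q1
  q1 = 0\{a} | c.0 ⊢ -c-> q2
  q2 = 0\{a} | 0 ⊢ ·
Bisimilarity quotient blocks:
  B0 = {p0}
  B1 = {p1, q1}
  B2 = {p2, p3, q2}
  B3 = {q0}
p0 ∈ B0, q0 ∈ B3 → different blocks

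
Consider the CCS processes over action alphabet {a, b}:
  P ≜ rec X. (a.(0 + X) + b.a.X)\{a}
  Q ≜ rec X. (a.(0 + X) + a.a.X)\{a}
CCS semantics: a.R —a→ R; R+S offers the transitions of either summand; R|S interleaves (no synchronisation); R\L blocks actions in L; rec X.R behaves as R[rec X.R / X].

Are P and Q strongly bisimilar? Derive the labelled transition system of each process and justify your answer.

Reachable graph of P (2 states):
  p0 = rec X. (a.(0 + X) + b.a.X)\{a} has moves --b--▸ p1
  p1 = (a.(rec X. (a.(0 + X) + b.a.X)\{a}))\{a} has moves deadlocked
Reachable graph of Q (1 states):
  q0 = rec X. (a.(0 + X) + a.a.X)\{a} has moves deadlocked
Coarsest stable partition (strong bisimilarity classes):
  B0 = {p0}
  B1 = {p1, q0}
p0 ∈ B0, q0 ∈ B1 → different blocks

not bisimilar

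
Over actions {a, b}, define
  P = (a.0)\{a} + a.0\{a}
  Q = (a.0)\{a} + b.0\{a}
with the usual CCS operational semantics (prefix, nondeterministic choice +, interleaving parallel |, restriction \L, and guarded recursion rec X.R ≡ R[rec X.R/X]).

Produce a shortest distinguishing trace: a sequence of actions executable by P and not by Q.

a

P's transition system — 2 states:
  m0 = (a.0)\{a} + a.0\{a} ⊢ =a=> m1
  m1 = 0\{a} ⊢ stopped
Q's transition system — 2 states:
  n0 = (a.0)\{a} + b.0\{a} ⊢ =b=> n1
  n1 = 0\{a} ⊢ stopped
Run σ = ⟨a⟩ on P: start {m0}
  after a @ step 1: {m1}
  ✓ P
Run σ = ⟨a⟩ on Q: start {n0}
  after a @ step 1: no successor for Q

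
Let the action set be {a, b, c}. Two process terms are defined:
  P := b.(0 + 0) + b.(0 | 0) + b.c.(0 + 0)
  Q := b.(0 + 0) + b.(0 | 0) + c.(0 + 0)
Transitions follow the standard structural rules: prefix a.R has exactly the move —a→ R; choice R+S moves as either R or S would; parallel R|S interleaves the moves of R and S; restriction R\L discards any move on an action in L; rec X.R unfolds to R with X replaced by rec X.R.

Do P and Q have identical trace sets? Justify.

trace-distinct — witness ⟨bc⟩

P's transition system — 4 states:
  u0 = b.(0 + 0) + b.(0 | 0) + b.c.(0 + 0) → --b--▸ u1, --b--▸ u2, --b--▸ u3
  u1 = 0 + 0 → (no moves)
  u2 = 0 | 0 → (no moves)
  u3 = c.(0 + 0) → --c--▸ u1
Q's transition system — 3 states:
  v0 = b.(0 + 0) + b.(0 | 0) + c.(0 + 0) → --b--▸ v1, --b--▸ v2, --c--▸ v1
  v1 = 0 + 0 → (no moves)
  v2 = 0 | 0 → (no moves)
Trace ⟨bc⟩ through P, begin at {u0}:
  after b @ step 1: {u1, u2, u3}
  after c @ step 2: {u1}
  ✓ P
Trace ⟨bc⟩ through Q, begin at {v0}:
  after b @ step 1: {v1, v2}
  after c @ step 2: ∅ (Q stuck)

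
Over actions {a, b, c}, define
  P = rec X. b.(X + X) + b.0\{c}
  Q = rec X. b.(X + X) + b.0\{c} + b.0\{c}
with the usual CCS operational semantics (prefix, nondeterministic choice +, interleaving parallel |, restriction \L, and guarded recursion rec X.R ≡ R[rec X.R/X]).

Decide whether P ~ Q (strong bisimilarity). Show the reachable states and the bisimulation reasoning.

LTS(P): 3 reachable states
  m0 = rec X. b.(X + X) + b.0\{c} ⊢ -b-> m1, -b-> m2
  m1 = (rec X. b.(X + X) + b.0\{c}) + (rec X. b.(X + X) + b.0\{c}) ⊢ -b-> m1, -b-> m2
  m2 = 0\{c} ⊢ (no moves)
LTS(Q): 3 reachable states
  n0 = rec X. b.(X + X) + b.0\{c} + b.0\{c} ⊢ -b-> n1, -b-> n2
  n1 = (rec X. b.(X + X) + b.0\{c} + b.0\{c}) + (rec X. b.(X + X) + b.0\{c} + b.0\{c}) ⊢ -b-> n1, -b-> n2
  n2 = 0\{c} ⊢ (no moves)
Partition-refinement fixed point:
  B0 = {m0, m1, n0, n1}
  B1 = {m2, n2}
m0 ∈ B0, n0 ∈ B0 → same block

YES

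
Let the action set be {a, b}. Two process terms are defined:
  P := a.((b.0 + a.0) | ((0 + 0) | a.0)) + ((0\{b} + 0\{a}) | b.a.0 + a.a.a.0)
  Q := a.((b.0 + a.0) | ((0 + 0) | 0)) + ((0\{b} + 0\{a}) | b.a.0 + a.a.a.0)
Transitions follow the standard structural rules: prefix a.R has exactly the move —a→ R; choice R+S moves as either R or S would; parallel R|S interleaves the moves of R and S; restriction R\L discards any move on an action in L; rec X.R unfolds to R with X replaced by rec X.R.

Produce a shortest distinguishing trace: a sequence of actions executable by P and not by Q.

LTS(P): 10 reachable states
  p0 = a.((b.0 + a.0) | ((0 + 0) | a.0)) + ((0\{b} + 0\{a}) | b.a.0 + a.a.a.0) | —a→ p1, —a→ p2, —b→ p3
  p1 = (b.0 + a.0) | ((0 + 0) | a.0) | —a→ p4, —a→ p5, —b→ p5
  p2 = a.a.0 | —a→ p6
  p3 = (0\{b} + 0\{a}) | a.0 | —a→ p7
  p4 = (b.0 + a.0) | ((0 + 0) | 0) | —a→ p8, —b→ p8
  p5 = 0 | ((0 + 0) | a.0) | —a→ p8
  p6 = a.0 | —a→ p9
  p7 = (0\{b} + 0\{a}) | 0 | deadlocked
  p8 = 0 | ((0 + 0) | 0) | deadlocked
  p9 = 0 | deadlocked
LTS(Q): 8 reachable states
  q0 = a.((b.0 + a.0) | ((0 + 0) | 0)) + ((0\{b} + 0\{a}) | b.a.0 + a.a.a.0) | —a→ q1, —a→ q2, —b→ q3
  q1 = (b.0 + a.0) | ((0 + 0) | 0) | —a→ q4, —b→ q4
  q2 = a.a.0 | —a→ q5
  q3 = (0\{b} + 0\{a}) | a.0 | —a→ q6
  q4 = 0 | ((0 + 0) | 0) | deadlocked
  q5 = a.0 | —a→ q7
  q6 = (0\{b} + 0\{a}) | 0 | deadlocked
  q7 = 0 | deadlocked
Executing aab from P (initial set {p0}):
  [1] a ⇒ {p1, p2}
  [2] a ⇒ {p4, p5, p6}
  [3] b ⇒ {p8}
  — P admits the full trace.
Executing aab from Q (initial set {q0}):
  [1] a ⇒ {q1, q2}
  [2] a ⇒ {q4, q5}
  [3] b ⇒ ∅  — Q cannot continue

aab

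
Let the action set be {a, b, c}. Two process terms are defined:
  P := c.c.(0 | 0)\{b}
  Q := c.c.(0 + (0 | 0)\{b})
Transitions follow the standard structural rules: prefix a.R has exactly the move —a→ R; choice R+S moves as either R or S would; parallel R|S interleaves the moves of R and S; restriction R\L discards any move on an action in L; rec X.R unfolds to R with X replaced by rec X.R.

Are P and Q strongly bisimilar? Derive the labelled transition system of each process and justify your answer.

LTS(P): 3 reachable states
  p0 = c.c.(0 | 0)\{b} has moves —c→ p1
  p1 = c.(0 | 0)\{b} has moves —c→ p2
  p2 = (0 | 0)\{b} has moves stopped
LTS(Q): 3 reachable states
  q0 = c.c.(0 + (0 | 0)\{b}) has moves —c→ q1
  q1 = c.(0 + (0 | 0)\{b}) has moves —c→ q2
  q2 = 0 + (0 | 0)\{b} has moves stopped
Coarsest stable partition (strong bisimilarity classes):
  B0 = {p0, q0}
  B1 = {p1, q1}
  B2 = {p2, q2}
p0 ∈ B0, q0 ∈ B0 → same block

YES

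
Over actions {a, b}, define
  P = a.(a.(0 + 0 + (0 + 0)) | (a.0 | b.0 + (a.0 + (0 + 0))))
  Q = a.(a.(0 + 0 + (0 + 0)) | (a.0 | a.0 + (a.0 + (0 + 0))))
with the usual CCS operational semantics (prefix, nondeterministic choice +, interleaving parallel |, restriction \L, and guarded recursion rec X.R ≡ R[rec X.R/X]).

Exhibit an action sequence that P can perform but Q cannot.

ab

Reachable graph of P (11 states):
  p0 = a.(a.(0 + 0 + (0 + 0)) | (a.0 | b.0 + (a.0 + (0 + 0)))) → -a-> p1
  p1 = a.(0 + 0 + (0 + 0)) | (a.0 | b.0 + (a.0 + (0 + 0))) → -a-> p2, -a-> p3, -a-> p4, -b-> p5
  p2 = (0 + 0 + (0 + 0)) | (a.0 | b.0 + (a.0 + (0 + 0))) → -a-> p6, -a-> p7, -b-> p8
  p3 = a.(0 + 0 + (0 + 0)) | (0 | b.0) → -a-> p6, -b-> p9
  p4 = a.(0 + 0 + (0 + 0)) | 0 → -a-> p7
  p5 = a.(0 + 0 + (0 + 0)) | (a.0 | 0) → -a-> p8, -a-> p9
  p6 = (0 + 0 + (0 + 0)) | (0 | b.0) → -b-> p10
  p7 = (0 + 0 + (0 + 0)) | 0 → (no moves)
  p8 = (0 + 0 + (0 + 0)) | (a.0 | 0) → -a-> p10
  p9 = a.(0 + 0 + (0 + 0)) | (0 | 0) → -a-> p10
  p10 = (0 + 0 + (0 + 0)) | (0 | 0) → (no moves)
Reachable graph of Q (11 states):
  q0 = a.(a.(0 + 0 + (0 + 0)) | (a.0 | a.0 + (a.0 + (0 + 0)))) → -a-> q1
  q1 = a.(0 + 0 + (0 + 0)) | (a.0 | a.0 + (a.0 + (0 + 0))) → -a-> q2, -a-> q3, -a-> q4, -a-> q5
  q2 = (0 + 0 + (0 + 0)) | (a.0 | a.0 + (a.0 + (0 + 0))) → -a-> q6, -a-> q7, -a-> q8
  q3 = a.(0 + 0 + (0 + 0)) | (0 | a.0) → -a-> q6, -a-> q9
  q4 = a.(0 + 0 + (0 + 0)) | (a.0 | 0) → -a-> q7, -a-> q9
  q5 = a.(0 + 0 + (0 + 0)) | 0 → -a-> q8
  q6 = (0 + 0 + (0 + 0)) | (0 | a.0) → -a-> q10
  q7 = (0 + 0 + (0 + 0)) | (a.0 | 0) → -a-> q10
  q8 = (0 + 0 + (0 + 0)) | 0 → (no moves)
  q9 = a.(0 + 0 + (0 + 0)) | (0 | 0) → -a-> q10
  q10 = (0 + 0 + (0 + 0)) | (0 | 0) → (no moves)
Trace ⟨ab⟩ through P, begin at {p0}:
  [1] a ⇒ {p1}
  [2] b ⇒ {p5}
  ✓ P
Trace ⟨ab⟩ through Q, begin at {q0}:
  [1] a ⇒ {q1}
  [2] b ⇒ ∅ (Q stuck)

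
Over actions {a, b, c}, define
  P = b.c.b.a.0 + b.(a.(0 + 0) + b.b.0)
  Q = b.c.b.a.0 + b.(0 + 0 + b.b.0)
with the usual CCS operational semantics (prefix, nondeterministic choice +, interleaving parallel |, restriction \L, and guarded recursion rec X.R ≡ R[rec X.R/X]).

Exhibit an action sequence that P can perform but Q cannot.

Reachable graph of P (8 states):
  m0 = b.c.b.a.0 + b.(a.(0 + 0) + b.b.0) | ··b··> m1, ··b··> m2
  m1 = a.(0 + 0) + b.b.0 | ··a··> m3, ··b··> m4
  m2 = c.b.a.0 | ··c··> m5
  m3 = 0 + 0 | (no moves)
  m4 = b.0 | ··b··> m6
  m5 = b.a.0 | ··b··> m7
  m6 = 0 | (no moves)
  m7 = a.0 | ··a··> m6
Reachable graph of Q (7 states):
  n0 = b.c.b.a.0 + b.(0 + 0 + b.b.0) | ··b··> n1, ··b··> n2
  n1 = 0 + 0 + b.b.0 | ··b··> n3
  n2 = c.b.a.0 | ··c··> n4
  n3 = b.0 | ··b··> n5
  n4 = b.a.0 | ··b··> n6
  n5 = 0 | (no moves)
  n6 = a.0 | ··a··> n5
Run σ = ⟨ba⟩ on P: start {m0}
  step 1 (b): {m1, m2}
  step 2 (a): {m3}
  — P admits the full trace.
Run σ = ⟨ba⟩ on Q: start {n0}
  step 1 (b): {n1, n2}
  step 2 (a): ∅ (Q stuck)

ba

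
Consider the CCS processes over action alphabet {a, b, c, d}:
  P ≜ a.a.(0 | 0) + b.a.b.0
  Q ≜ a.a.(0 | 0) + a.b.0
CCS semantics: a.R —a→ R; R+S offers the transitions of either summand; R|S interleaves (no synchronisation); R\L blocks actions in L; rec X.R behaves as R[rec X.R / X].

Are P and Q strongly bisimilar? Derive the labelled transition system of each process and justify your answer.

P ≁ Q

LTS(P): 6 reachable states
  s0 = a.a.(0 | 0) + b.a.b.0 ⊢ ··a··> s1, ··b··> s2
  s1 = a.(0 | 0) ⊢ ··a··> s3
  s2 = a.b.0 ⊢ ··a··> s4
  s3 = 0 | 0 ⊢ ∅
  s4 = b.0 ⊢ ··b··> s5
  s5 = 0 ⊢ ∅
LTS(Q): 5 reachable states
  t0 = a.a.(0 | 0) + a.b.0 ⊢ ··a··> t1, ··a··> t2
  t1 = a.(0 | 0) ⊢ ··a··> t3
  t2 = b.0 ⊢ ··b··> t4
  t3 = 0 | 0 ⊢ ∅
  t4 = 0 ⊢ ∅
Coarsest stable partition (strong bisimilarity classes):
  B0 = {s0}
  B1 = {s1, t1}
  B2 = {s3, s5, t3, t4}
  B3 = {s2}
  B4 = {s4, t2}
  B5 = {t0}
s0 ∈ B0, t0 ∈ B5 → different blocks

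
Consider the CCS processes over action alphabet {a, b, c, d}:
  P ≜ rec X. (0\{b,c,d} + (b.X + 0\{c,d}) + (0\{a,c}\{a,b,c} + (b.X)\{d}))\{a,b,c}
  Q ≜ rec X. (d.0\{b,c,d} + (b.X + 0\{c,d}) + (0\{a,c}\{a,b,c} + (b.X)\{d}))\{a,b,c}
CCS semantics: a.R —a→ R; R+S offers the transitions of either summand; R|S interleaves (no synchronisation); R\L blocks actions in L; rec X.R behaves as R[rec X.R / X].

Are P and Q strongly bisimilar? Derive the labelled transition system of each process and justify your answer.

P's transition system — 1 states:
  u0 = rec X. (0\{b,c,d} + (b.X + 0\{c,d}) + (0\{a,c}\{a,b,c} + (b.X)\{d}))\{a,b,c} → ·
Q's transition system — 2 states:
  v0 = rec X. (d.0\{b,c,d} + (b.X + 0\{c,d}) + (0\{a,c}\{a,b,c} + (b.X)\{d}))\{a,b,c} → —d→ v1
  v1 = 0\{b,c,d}\{a,b,c} → ·
Coarsest stable partition (strong bisimilarity classes):
  B0 = {u0, v1}
  B1 = {v0}
u0 ∈ B0, v0 ∈ B1 → different blocks

not bisimilar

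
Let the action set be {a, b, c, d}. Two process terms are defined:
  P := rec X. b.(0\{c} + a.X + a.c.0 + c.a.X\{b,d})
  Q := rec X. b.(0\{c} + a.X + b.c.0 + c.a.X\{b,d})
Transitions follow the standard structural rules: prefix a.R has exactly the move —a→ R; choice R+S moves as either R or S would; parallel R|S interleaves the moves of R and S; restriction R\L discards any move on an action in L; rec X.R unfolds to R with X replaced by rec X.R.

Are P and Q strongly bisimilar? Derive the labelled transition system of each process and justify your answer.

P's transition system — 6 states:
  p0 = rec X. b.(0\{c} + a.X + a.c.0 + c.a.X\{b,d}) → ··b··> p1
  p1 = 0\{c} + a.(rec X. b.(0\{c} + a.X + a.c.0 + c.a.X\{b,d})) + a.c.0 + c.a.(rec X. b.(0\{c} + a.X + a.c.0 + c.a.X\{b,d}))\{b,d} → ··a··> p0, ··a··> p2, ··c··> p3
  p2 = c.0 → ··c··> p4
  p3 = a.(rec X. b.(0\{c} + a.X + a.c.0 + c.a.X\{b,d}))\{b,d} → ··a··> p5
  p4 = 0 → ∅
  p5 = (rec X. b.(0\{c} + a.X + a.c.0 + c.a.X\{b,d}))\{b,d} → ∅
Q's transition system — 6 states:
  q0 = rec X. b.(0\{c} + a.X + b.c.0 + c.a.X\{b,d}) → ··b··> q1
  q1 = 0\{c} + a.(rec X. b.(0\{c} + a.X + b.c.0 + c.a.X\{b,d})) + b.c.0 + c.a.(rec X. b.(0\{c} + a.X + b.c.0 + c.a.X\{b,d}))\{b,d} → ··a··> q0, ··b··> q2, ··c··> q3
  q2 = c.0 → ··c··> q4
  q3 = a.(rec X. b.(0\{c} + a.X + b.c.0 + c.a.X\{b,d}))\{b,d} → ··a··> q5
  q4 = 0 → ∅
  q5 = (rec X. b.(0\{c} + a.X + b.c.0 + c.a.X\{b,d}))\{b,d} → ∅
Bisimilarity quotient blocks:
  B0 = {p0}
  B1 = {p1}
  B2 = {p3, q3}
  B3 = {p4, p5, q4, q5}
  B4 = {p2, q2}
  B5 = {q0}
  B6 = {q1}
p0 ∈ B0, q0 ∈ B5 → different blocks

not bisimilar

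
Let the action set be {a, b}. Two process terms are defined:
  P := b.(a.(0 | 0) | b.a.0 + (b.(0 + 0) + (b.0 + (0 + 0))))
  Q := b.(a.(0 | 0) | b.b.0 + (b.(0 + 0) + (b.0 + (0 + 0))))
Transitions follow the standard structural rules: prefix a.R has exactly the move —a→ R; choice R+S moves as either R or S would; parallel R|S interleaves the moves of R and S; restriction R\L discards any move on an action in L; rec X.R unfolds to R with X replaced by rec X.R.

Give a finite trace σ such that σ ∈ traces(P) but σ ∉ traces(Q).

baba

P's transition system — 9 states:
  p0 = b.(a.(0 | 0) | b.a.0 + (b.(0 + 0) + (b.0 + (0 + 0)))) :: =b=> p1
  p1 = a.(0 | 0) | b.a.0 + (b.(0 + 0) + (b.0 + (0 + 0))) :: =a=> p2, =b=> p3, =b=> p4, =b=> p5
  p2 = 0 | 0 | b.a.0 :: =b=> p6
  p3 = 0 :: (no moves)
  p4 = 0 + 0 :: (no moves)
  p5 = a.(0 | 0) | a.0 :: =a=> p6, =a=> p7
  p6 = 0 | 0 | a.0 :: =a=> p8
  p7 = a.(0 | 0) | 0 :: =a=> p8
  p8 = 0 | 0 | 0 :: (no moves)
Q's transition system — 9 states:
  q0 = b.(a.(0 | 0) | b.b.0 + (b.(0 + 0) + (b.0 + (0 + 0)))) :: =b=> q1
  q1 = a.(0 | 0) | b.b.0 + (b.(0 + 0) + (b.0 + (0 + 0))) :: =a=> q2, =b=> q3, =b=> q4, =b=> q5
  q2 = 0 | 0 | b.b.0 :: =b=> q6
  q3 = 0 :: (no moves)
  q4 = 0 + 0 :: (no moves)
  q5 = a.(0 | 0) | b.0 :: =a=> q6, =b=> q7
  q6 = 0 | 0 | b.0 :: =b=> q8
  q7 = a.(0 | 0) | 0 :: =a=> q8
  q8 = 0 | 0 | 0 :: (no moves)
Run σ = ⟨baba⟩ on P: start {p0}
  [1] b ⇒ {p1}
  [2] a ⇒ {p2}
  [3] b ⇒ {p6}
  [4] a ⇒ {p8}
  ✓ P
Run σ = ⟨baba⟩ on Q: start {q0}
  [1] b ⇒ {q1}
  [2] a ⇒ {q2}
  [3] b ⇒ {q6}
  [4] a ⇒ no successor for Q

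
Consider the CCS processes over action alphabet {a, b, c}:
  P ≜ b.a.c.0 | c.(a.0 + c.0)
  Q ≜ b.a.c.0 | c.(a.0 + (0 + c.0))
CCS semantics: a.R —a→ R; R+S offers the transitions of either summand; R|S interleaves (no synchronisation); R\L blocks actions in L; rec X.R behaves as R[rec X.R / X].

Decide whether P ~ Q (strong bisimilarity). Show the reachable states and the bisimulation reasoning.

YES

P's transition system — 12 states:
  p0 = b.a.c.0 | c.(a.0 + c.0) → =b=> p1, =c=> p2
  p1 = a.c.0 | c.(a.0 + c.0) → =a=> p3, =c=> p4
  p2 = b.a.c.0 | (a.0 + c.0) → =a=> p5, =b=> p4, =c=> p5
  p3 = c.0 | c.(a.0 + c.0) → =c=> p6, =c=> p7
  p4 = a.c.0 | (a.0 + c.0) → =a=> p7, =a=> p8, =c=> p8
  p5 = b.a.c.0 | 0 → =b=> p8
  p6 = 0 | c.(a.0 + c.0) → =c=> p9
  p7 = c.0 | (a.0 + c.0) → =a=> p10, =c=> p10, =c=> p9
  p8 = a.c.0 | 0 → =a=> p10
  p9 = 0 | (a.0 + c.0) → =a=> p11, =c=> p11
  p10 = c.0 | 0 → =c=> p11
  p11 = 0 | 0 → (no moves)
Q's transition system — 12 states:
  q0 = b.a.c.0 | c.(a.0 + (0 + c.0)) → =b=> q1, =c=> q2
  q1 = a.c.0 | c.(a.0 + (0 + c.0)) → =a=> q3, =c=> q4
  q2 = b.a.c.0 | (a.0 + (0 + c.0)) → =a=> q5, =b=> q4, =c=> q5
  q3 = c.0 | c.(a.0 + (0 + c.0)) → =c=> q6, =c=> q7
  q4 = a.c.0 | (a.0 + (0 + c.0)) → =a=> q7, =a=> q8, =c=> q8
  q5 = b.a.c.0 | 0 → =b=> q8
  q6 = 0 | c.(a.0 + (0 + c.0)) → =c=> q9
  q7 = c.0 | (a.0 + (0 + c.0)) → =a=> q10, =c=> q10, =c=> q9
  q8 = a.c.0 | 0 → =a=> q10
  q9 = 0 | (a.0 + (0 + c.0)) → =a=> q11, =c=> q11
  q10 = c.0 | 0 → =c=> q11
  q11 = 0 | 0 → (no moves)
Bisimilarity quotient blocks:
  B0 = {p0, q0}
  B1 = {p1, q1}
  B2 = {p3, q3}
  B3 = {p7, q7}
  B4 = {p10, q10}
  B5 = {p11, q11}
  B6 = {p9, q9}
  B7 = {p6, q6}
  B8 = {p4, q4}
  B9 = {p8, q8}
  B10 = {p2, q2}
  B11 = {p5, q5}
p0 ∈ B0, q0 ∈ B0 → same block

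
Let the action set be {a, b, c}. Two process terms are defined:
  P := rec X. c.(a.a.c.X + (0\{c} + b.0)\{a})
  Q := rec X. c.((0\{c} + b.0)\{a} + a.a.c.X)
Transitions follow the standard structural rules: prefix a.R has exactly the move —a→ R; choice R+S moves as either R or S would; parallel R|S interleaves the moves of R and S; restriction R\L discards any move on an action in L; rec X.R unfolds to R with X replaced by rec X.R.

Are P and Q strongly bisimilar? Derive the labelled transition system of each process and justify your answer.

P ~ Q

Reachable graph of P (5 states):
  p0 = rec X. c.(a.a.c.X + (0\{c} + b.0)\{a}) has moves ··c··> p1
  p1 = a.a.c.(rec X. c.(a.a.c.X + (0\{c} + b.0)\{a})) + (0\{c} + b.0)\{a} has moves ··a··> p2, ··b··> p3
  p2 = a.c.(rec X. c.(a.a.c.X + (0\{c} + b.0)\{a})) has moves ··a··> p4
  p3 = 0\{a} has moves ∅
  p4 = c.(rec X. c.(a.a.c.X + (0\{c} + b.0)\{a})) has moves ··c··> p0
Reachable graph of Q (5 states):
  q0 = rec X. c.((0\{c} + b.0)\{a} + a.a.c.X) has moves ··c··> q1
  q1 = (0\{c} + b.0)\{a} + a.a.c.(rec X. c.((0\{c} + b.0)\{a} + a.a.c.X)) has moves ··a··> q2, ··b··> q3
  q2 = a.c.(rec X. c.((0\{c} + b.0)\{a} + a.a.c.X)) has moves ··a··> q4
  q3 = 0\{a} has moves ∅
  q4 = c.(rec X. c.((0\{c} + b.0)\{a} + a.a.c.X)) has moves ··c··> q0
Coarsest stable partition (strong bisimilarity classes):
  B0 = {p0, q0}
  B1 = {p1, q1}
  B2 = {p3, q3}
  B3 = {p2, q2}
  B4 = {p4, q4}
p0 ∈ B0, q0 ∈ B0 → same block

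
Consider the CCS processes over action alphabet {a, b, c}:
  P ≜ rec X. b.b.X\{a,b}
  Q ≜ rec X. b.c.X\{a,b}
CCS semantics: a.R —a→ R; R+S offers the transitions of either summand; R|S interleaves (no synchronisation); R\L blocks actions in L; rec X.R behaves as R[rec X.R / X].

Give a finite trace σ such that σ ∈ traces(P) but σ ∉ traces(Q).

bb

Reachable graph of P (3 states):
  m0 = rec X. b.b.X\{a,b} :: =b=> m1
  m1 = b.(rec X. b.b.X\{a,b})\{a,b} :: =b=> m2
  m2 = (rec X. b.b.X\{a,b})\{a,b} :: ∅
Reachable graph of Q (3 states):
  n0 = rec X. b.c.X\{a,b} :: =b=> n1
  n1 = c.(rec X. b.c.X\{a,b})\{a,b} :: =c=> n2
  n2 = (rec X. b.c.X\{a,b})\{a,b} :: ∅
Run σ = ⟨bb⟩ on P: start {m0}
  [1] b ⇒ {m1}
  [2] b ⇒ {m2}
  P completes σ.
Run σ = ⟨bb⟩ on Q: start {n0}
  [1] b ⇒ {n1}
  [2] b ⇒ ∅  — Q cannot continue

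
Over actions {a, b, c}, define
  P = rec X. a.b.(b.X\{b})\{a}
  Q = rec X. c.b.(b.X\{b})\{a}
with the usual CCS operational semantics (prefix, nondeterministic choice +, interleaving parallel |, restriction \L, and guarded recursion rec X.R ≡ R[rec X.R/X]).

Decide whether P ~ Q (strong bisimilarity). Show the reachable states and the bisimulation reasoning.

LTS(P): 4 reachable states
  s0 = rec X. a.b.(b.X\{b})\{a} | --a--▸ s1
  s1 = b.(b.(rec X. a.b.(b.X\{b})\{a})\{b})\{a} | --b--▸ s2
  s2 = (b.(rec X. a.b.(b.X\{b})\{a})\{b})\{a} | --b--▸ s3
  s3 = (rec X. a.b.(b.X\{b})\{a})\{b}\{a} | stopped
LTS(Q): 5 reachable states
  t0 = rec X. c.b.(b.X\{b})\{a} | --c--▸ t1
  t1 = b.(b.(rec X. c.b.(b.X\{b})\{a})\{b})\{a} | --b--▸ t2
  t2 = (b.(rec X. c.b.(b.X\{b})\{a})\{b})\{a} | --b--▸ t3
  t3 = (rec X. c.b.(b.X\{b})\{a})\{b}\{a} | --c--▸ t4
  t4 = (b.(b.(rec X. c.b.(b.X\{b})\{a})\{b})\{a})\{b}\{a} | stopped
Partition-refinement fixed point:
  B0 = {s0}
  B1 = {s1}
  B2 = {s2}
  B3 = {s3, t4}
  B4 = {t0}
  B5 = {t1}
  B6 = {t2}
  B7 = {t3}
s0 ∈ B0, t0 ∈ B4 → different blocks

NO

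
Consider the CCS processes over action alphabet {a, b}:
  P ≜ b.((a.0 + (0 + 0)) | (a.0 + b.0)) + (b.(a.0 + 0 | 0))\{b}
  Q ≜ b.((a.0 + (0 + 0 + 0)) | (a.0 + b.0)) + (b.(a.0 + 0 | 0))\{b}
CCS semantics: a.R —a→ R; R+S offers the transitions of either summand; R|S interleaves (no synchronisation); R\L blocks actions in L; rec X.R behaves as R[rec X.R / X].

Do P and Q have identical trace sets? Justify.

P's transition system — 5 states:
  p0 = b.((a.0 + (0 + 0)) | (a.0 + b.0)) + (b.(a.0 + 0 | 0))\{b} | =b=> p1
  p1 = (a.0 + (0 + 0)) | (a.0 + b.0) | =a=> p2, =a=> p3, =b=> p2
  p2 = (a.0 + (0 + 0)) | 0 | =a=> p4
  p3 = 0 | (a.0 + b.0) | =a=> p4, =b=> p4
  p4 = 0 | 0 | deadlocked
Q's transition system — 5 states:
  q0 = b.((a.0 + (0 + 0 + 0)) | (a.0 + b.0)) + (b.(a.0 + 0 | 0))\{b} | =b=> q1
  q1 = (a.0 + (0 + 0 + 0)) | (a.0 + b.0) | =a=> q2, =a=> q3, =b=> q2
  q2 = (a.0 + (0 + 0 + 0)) | 0 | =a=> q4
  q3 = 0 | (a.0 + b.0) | =a=> q4, =b=> q4
  q4 = 0 | 0 | deadlocked
Partition-refinement fixed point:
  B0 = {p0, q0}
  B1 = {p1, q1}
  B2 = {p2, q2}
  B3 = {p4, q4}
  B4 = {p3, q3}
p0 ∈ B0, q0 ∈ B0 → same block
Bisimilar ⇒ trace-equivalent.

trace-equivalent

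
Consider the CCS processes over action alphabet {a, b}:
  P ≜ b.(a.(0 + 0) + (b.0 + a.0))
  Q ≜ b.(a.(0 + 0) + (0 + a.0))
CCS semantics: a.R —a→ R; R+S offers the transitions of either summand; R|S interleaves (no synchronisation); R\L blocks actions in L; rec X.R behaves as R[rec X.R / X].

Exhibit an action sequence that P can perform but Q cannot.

Reachable graph of P (4 states):
  u0 = b.(a.(0 + 0) + (b.0 + a.0)) ⊢ —b→ u1
  u1 = a.(0 + 0) + (b.0 + a.0) ⊢ —a→ u2, —a→ u3, —b→ u2
  u2 = 0 ⊢ deadlocked
  u3 = 0 + 0 ⊢ deadlocked
Reachable graph of Q (4 states):
  v0 = b.(a.(0 + 0) + (0 + a.0)) ⊢ —b→ v1
  v1 = a.(0 + 0) + (0 + a.0) ⊢ —a→ v2, —a→ v3
  v2 = 0 ⊢ deadlocked
  v3 = 0 + 0 ⊢ deadlocked
Run σ = ⟨bb⟩ on P: start {u0}
  after b @ step 1: {u1}
  after b @ step 2: {u2}
  ✓ P
Run σ = ⟨bb⟩ on Q: start {v0}
  after b @ step 1: {v1}
  after b @ step 2: no successor for Q

bb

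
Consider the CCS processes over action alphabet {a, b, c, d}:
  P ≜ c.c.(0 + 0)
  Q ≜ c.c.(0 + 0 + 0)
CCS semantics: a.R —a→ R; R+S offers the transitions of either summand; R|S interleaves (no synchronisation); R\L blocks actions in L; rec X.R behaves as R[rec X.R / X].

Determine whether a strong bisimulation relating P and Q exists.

P ~ Q

Reachable graph of P (3 states):
  u0 = c.c.(0 + 0) has moves ··c··> u1
  u1 = c.(0 + 0) has moves ··c··> u2
  u2 = 0 + 0 has moves deadlocked
Reachable graph of Q (3 states):
  v0 = c.c.(0 + 0 + 0) has moves ··c··> v1
  v1 = c.(0 + 0 + 0) has moves ··c··> v2
  v2 = 0 + 0 + 0 has moves deadlocked
Partition-refinement fixed point:
  B0 = {u0, v0}
  B1 = {u1, v1}
  B2 = {u2, v2}
u0 ∈ B0, v0 ∈ B0 → same block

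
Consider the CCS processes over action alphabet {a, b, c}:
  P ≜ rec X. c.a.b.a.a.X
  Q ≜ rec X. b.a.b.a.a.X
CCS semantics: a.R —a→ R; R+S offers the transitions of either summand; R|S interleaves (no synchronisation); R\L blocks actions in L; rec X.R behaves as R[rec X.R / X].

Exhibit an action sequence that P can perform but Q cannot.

Reachable graph of P (5 states):
  s0 = rec X. c.a.b.a.a.X has moves ··c··> s1
  s1 = a.b.a.a.(rec X. c.a.b.a.a.X) has moves ··a··> s2
  s2 = b.a.a.(rec X. c.a.b.a.a.X) has moves ··b··> s3
  s3 = a.a.(rec X. c.a.b.a.a.X) has moves ··a··> s4
  s4 = a.(rec X. c.a.b.a.a.X) has moves ··a··> s0
Reachable graph of Q (5 states):
  t0 = rec X. b.a.b.a.a.X has moves ··b··> t1
  t1 = a.b.a.a.(rec X. b.a.b.a.a.X) has moves ··a··> t2
  t2 = b.a.a.(rec X. b.a.b.a.a.X) has moves ··b··> t3
  t3 = a.a.(rec X. b.a.b.a.a.X) has moves ··a··> t4
  t4 = a.(rec X. b.a.b.a.a.X) has moves ··a··> t0
Executing c from P (initial set {s0}):
  [1] c ⇒ {s1}
  P completes σ.
Executing c from Q (initial set {t0}):
  [1] c ⇒ ∅  — Q cannot continue

c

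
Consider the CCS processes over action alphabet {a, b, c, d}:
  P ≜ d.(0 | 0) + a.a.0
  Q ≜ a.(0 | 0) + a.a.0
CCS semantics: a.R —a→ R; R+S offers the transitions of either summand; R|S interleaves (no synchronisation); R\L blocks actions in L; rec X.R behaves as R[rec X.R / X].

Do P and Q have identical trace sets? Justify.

P's transition system — 4 states:
  m0 = d.(0 | 0) + a.a.0 has moves -a-> m1, -d-> m2
  m1 = a.0 has moves -a-> m3
  m2 = 0 | 0 has moves deadlocked
  m3 = 0 has moves deadlocked
Q's transition system — 4 states:
  n0 = a.(0 | 0) + a.a.0 has moves -a-> n1, -a-> n2
  n1 = 0 | 0 has moves deadlocked
  n2 = a.0 has moves -a-> n3
  n3 = 0 has moves deadlocked
Run σ = ⟨d⟩ on P: start {m0}
  step 1 (d): {m2}
  ✓ P
Run σ = ⟨d⟩ on Q: start {n0}
  step 1 (d): ∅  — Q cannot continue

traces(P) ≠ traces(Q) — witness ⟨d⟩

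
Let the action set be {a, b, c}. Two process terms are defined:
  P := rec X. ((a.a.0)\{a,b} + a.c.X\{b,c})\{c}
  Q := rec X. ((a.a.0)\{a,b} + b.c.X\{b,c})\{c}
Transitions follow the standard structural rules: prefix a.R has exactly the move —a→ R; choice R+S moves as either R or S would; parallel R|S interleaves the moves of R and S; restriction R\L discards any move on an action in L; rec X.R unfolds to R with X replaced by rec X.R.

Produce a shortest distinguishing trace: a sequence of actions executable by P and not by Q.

P's transition system — 2 states:
  u0 = rec X. ((a.a.0)\{a,b} + a.c.X\{b,c})\{c} has moves -a-> u1
  u1 = (c.(rec X. ((a.a.0)\{a,b} + a.c.X\{b,c})\{c})\{b,c})\{c} has moves (no moves)
Q's transition system — 2 states:
  v0 = rec X. ((a.a.0)\{a,b} + b.c.X\{b,c})\{c} has moves -b-> v1
  v1 = (c.(rec X. ((a.a.0)\{a,b} + b.c.X\{b,c})\{c})\{b,c})\{c} has moves (no moves)
Executing a from P (initial set {u0}):
  step 1 (a): {u1}
  P completes σ.
Executing a from Q (initial set {v0}):
  step 1 (a): no successor for Q

a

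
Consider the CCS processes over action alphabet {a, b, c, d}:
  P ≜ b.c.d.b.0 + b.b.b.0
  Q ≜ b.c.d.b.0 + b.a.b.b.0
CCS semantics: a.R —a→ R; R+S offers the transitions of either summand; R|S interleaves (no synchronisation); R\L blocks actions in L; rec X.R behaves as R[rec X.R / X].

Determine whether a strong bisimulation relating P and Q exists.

NO

Reachable graph of P (6 states):
  u0 = b.c.d.b.0 + b.b.b.0 → =b=> u1, =b=> u2
  u1 = b.b.0 → =b=> u3
  u2 = c.d.b.0 → =c=> u4
  u3 = b.0 → =b=> u5
  u4 = d.b.0 → =d=> u3
  u5 = 0 → ·
Reachable graph of Q (7 states):
  v0 = b.c.d.b.0 + b.a.b.b.0 → =b=> v1, =b=> v2
  v1 = a.b.b.0 → =a=> v3
  v2 = c.d.b.0 → =c=> v4
  v3 = b.b.0 → =b=> v5
  v4 = d.b.0 → =d=> v5
  v5 = b.0 → =b=> v6
  v6 = 0 → ·
Bisimilarity quotient blocks:
  B0 = {u0}
  B1 = {u1, v3}
  B2 = {u3, v5}
  B3 = {u5, v6}
  B4 = {u2, v2}
  B5 = {u4, v4}
  B6 = {v0}
  B7 = {v1}
u0 ∈ B0, v0 ∈ B6 → different blocks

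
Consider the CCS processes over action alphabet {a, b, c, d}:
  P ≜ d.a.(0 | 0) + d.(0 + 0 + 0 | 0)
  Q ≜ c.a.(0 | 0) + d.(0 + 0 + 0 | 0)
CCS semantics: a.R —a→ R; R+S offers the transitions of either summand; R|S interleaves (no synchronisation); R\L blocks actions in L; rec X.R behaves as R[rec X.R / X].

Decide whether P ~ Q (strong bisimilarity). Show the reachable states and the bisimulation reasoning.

P ≁ Q

Reachable graph of P (4 states):
  u0 = d.a.(0 | 0) + d.(0 + 0 + 0 | 0) :: ··d··> u1, ··d··> u2
  u1 = 0 + 0 + 0 | 0 :: (no moves)
  u2 = a.(0 | 0) :: ··a··> u3
  u3 = 0 | 0 :: (no moves)
Reachable graph of Q (4 states):
  v0 = c.a.(0 | 0) + d.(0 + 0 + 0 | 0) :: ··c··> v1, ··d··> v2
  v1 = a.(0 | 0) :: ··a··> v3
  v2 = 0 + 0 + 0 | 0 :: (no moves)
  v3 = 0 | 0 :: (no moves)
Coarsest stable partition (strong bisimilarity classes):
  B0 = {u0}
  B1 = {u1, u3, v2, v3}
  B2 = {u2, v1}
  B3 = {v0}
u0 ∈ B0, v0 ∈ B3 → different blocks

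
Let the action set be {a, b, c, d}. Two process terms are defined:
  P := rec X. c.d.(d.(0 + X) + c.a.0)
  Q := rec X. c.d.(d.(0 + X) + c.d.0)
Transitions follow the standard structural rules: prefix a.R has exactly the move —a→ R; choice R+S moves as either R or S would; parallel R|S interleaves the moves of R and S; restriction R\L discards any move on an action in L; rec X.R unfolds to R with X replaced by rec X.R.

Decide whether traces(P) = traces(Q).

traces(P) ≠ traces(Q) — witness ⟨cdca⟩

P's transition system — 6 states:
  s0 = rec X. c.d.(d.(0 + X) + c.a.0) ⊢ -c-> s1
  s1 = d.(d.(0 + (rec X. c.d.(d.(0 + X) + c.a.0))) + c.a.0) ⊢ -d-> s2
  s2 = d.(0 + (rec X. c.d.(d.(0 + X) + c.a.0))) + c.a.0 ⊢ -c-> s3, -d-> s4
  s3 = a.0 ⊢ -a-> s5
  s4 = 0 + (rec X. c.d.(d.(0 + X) + c.a.0)) ⊢ -c-> s1
  s5 = 0 ⊢ ∅
Q's transition system — 6 states:
  t0 = rec X. c.d.(d.(0 + X) + c.d.0) ⊢ -c-> t1
  t1 = d.(d.(0 + (rec X. c.d.(d.(0 + X) + c.d.0))) + c.d.0) ⊢ -d-> t2
  t2 = d.(0 + (rec X. c.d.(d.(0 + X) + c.d.0))) + c.d.0 ⊢ -c-> t3, -d-> t4
  t3 = d.0 ⊢ -d-> t5
  t4 = 0 + (rec X. c.d.(d.(0 + X) + c.d.0)) ⊢ -c-> t1
  t5 = 0 ⊢ ∅
Executing cdca from P (initial set {s0}):
  [1] c ⇒ {s1}
  [2] d ⇒ {s2}
  [3] c ⇒ {s3}
  [4] a ⇒ {s5}
  — P admits the full trace.
Executing cdca from Q (initial set {t0}):
  [1] c ⇒ {t1}
  [2] d ⇒ {t2}
  [3] c ⇒ {t3}
  [4] a ⇒ ∅  — Q cannot continue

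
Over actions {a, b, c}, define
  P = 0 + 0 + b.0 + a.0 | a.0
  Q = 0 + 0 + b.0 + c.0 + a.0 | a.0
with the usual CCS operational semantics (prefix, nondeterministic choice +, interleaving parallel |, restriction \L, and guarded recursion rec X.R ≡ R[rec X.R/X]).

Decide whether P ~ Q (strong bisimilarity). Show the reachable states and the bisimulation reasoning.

P ≁ Q

Reachable graph of P (5 states):
  m0 = 0 + 0 + b.0 + a.0 | a.0 | --a--▸ m1, --a--▸ m2, --b--▸ m3
  m1 = 0 | a.0 | --a--▸ m4
  m2 = a.0 | 0 | --a--▸ m4
  m3 = 0 | (no moves)
  m4 = 0 | 0 | (no moves)
Reachable graph of Q (5 states):
  n0 = 0 + 0 + b.0 + c.0 + a.0 | a.0 | --a--▸ n1, --a--▸ n2, --b--▸ n3, --c--▸ n3
  n1 = 0 | a.0 | --a--▸ n4
  n2 = a.0 | 0 | --a--▸ n4
  n3 = 0 | (no moves)
  n4 = 0 | 0 | (no moves)
Bisimilarity quotient blocks:
  B0 = {m0}
  B1 = {m1, m2, n1, n2}
  B2 = {m3, m4, n3, n4}
  B3 = {n0}
m0 ∈ B0, n0 ∈ B3 → different blocks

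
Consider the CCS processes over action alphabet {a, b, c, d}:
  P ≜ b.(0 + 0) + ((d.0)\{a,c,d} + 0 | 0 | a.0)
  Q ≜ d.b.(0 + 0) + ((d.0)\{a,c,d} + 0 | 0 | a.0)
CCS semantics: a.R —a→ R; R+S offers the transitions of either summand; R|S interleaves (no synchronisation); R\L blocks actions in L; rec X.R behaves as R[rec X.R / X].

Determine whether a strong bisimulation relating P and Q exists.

Reachable graph of P (3 states):
  m0 = b.(0 + 0) + ((d.0)\{a,c,d} + 0 | 0 | a.0) → =a=> m1, =b=> m2
  m1 = 0 | 0 | 0 → ·
  m2 = 0 + 0 → ·
Reachable graph of Q (4 states):
  n0 = d.b.(0 + 0) + ((d.0)\{a,c,d} + 0 | 0 | a.0) → =a=> n1, =d=> n2
  n1 = 0 | 0 | 0 → ·
  n2 = b.(0 + 0) → =b=> n3
  n3 = 0 + 0 → ·
Partition-refinement fixed point:
  B0 = {m0}
  B1 = {m1, m2, n1, n3}
  B2 = {n0}
  B3 = {n2}
m0 ∈ B0, n0 ∈ B2 → different blocks

not bisimilar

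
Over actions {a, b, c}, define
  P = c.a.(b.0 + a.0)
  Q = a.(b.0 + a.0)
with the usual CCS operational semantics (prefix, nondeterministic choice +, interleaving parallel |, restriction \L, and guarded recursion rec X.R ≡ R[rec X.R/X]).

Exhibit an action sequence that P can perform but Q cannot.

c

Reachable graph of P (4 states):
  s0 = c.a.(b.0 + a.0) ⊢ =c=> s1
  s1 = a.(b.0 + a.0) ⊢ =a=> s2
  s2 = b.0 + a.0 ⊢ =a=> s3, =b=> s3
  s3 = 0 ⊢ (no moves)
Reachable graph of Q (3 states):
  t0 = a.(b.0 + a.0) ⊢ =a=> t1
  t1 = b.0 + a.0 ⊢ =a=> t2, =b=> t2
  t2 = 0 ⊢ (no moves)
Trace ⟨c⟩ through P, begin at {s0}:
  after c @ step 1: {s1}
  ✓ P
Trace ⟨c⟩ through Q, begin at {t0}:
  after c @ step 1: ∅  — Q cannot continue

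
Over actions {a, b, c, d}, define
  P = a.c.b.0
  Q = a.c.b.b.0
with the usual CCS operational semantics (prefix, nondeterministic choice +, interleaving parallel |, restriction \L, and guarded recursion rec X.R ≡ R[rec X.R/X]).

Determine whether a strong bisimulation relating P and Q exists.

P ≁ Q

LTS(P): 4 reachable states
  m0 = a.c.b.0 :: ··a··> m1
  m1 = c.b.0 :: ··c··> m2
  m2 = b.0 :: ··b··> m3
  m3 = 0 :: stopped
LTS(Q): 5 reachable states
  n0 = a.c.b.b.0 :: ··a··> n1
  n1 = c.b.b.0 :: ··c··> n2
  n2 = b.b.0 :: ··b··> n3
  n3 = b.0 :: ··b··> n4
  n4 = 0 :: stopped
Bisimilarity quotient blocks:
  B0 = {m0}
  B1 = {m1}
  B2 = {m2, n3}
  B3 = {m3, n4}
  B4 = {n0}
  B5 = {n1}
  B6 = {n2}
m0 ∈ B0, n0 ∈ B4 → different blocks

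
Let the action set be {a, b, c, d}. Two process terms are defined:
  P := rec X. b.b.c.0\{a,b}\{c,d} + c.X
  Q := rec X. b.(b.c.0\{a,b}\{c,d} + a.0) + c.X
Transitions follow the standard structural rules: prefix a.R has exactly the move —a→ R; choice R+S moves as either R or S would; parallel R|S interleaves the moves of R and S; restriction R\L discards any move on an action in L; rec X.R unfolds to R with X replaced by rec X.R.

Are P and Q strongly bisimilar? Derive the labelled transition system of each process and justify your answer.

Reachable graph of P (4 states):
  u0 = rec X. b.b.c.0\{a,b}\{c,d} + c.X :: --b--▸ u1, --c--▸ u0
  u1 = b.c.0\{a,b}\{c,d} :: --b--▸ u2
  u2 = c.0\{a,b}\{c,d} :: --c--▸ u3
  u3 = 0\{a,b}\{c,d} :: ·
Reachable graph of Q (5 states):
  v0 = rec X. b.(b.c.0\{a,b}\{c,d} + a.0) + c.X :: --b--▸ v1, --c--▸ v0
  v1 = b.c.0\{a,b}\{c,d} + a.0 :: --a--▸ v2, --b--▸ v3
  v2 = 0 :: ·
  v3 = c.0\{a,b}\{c,d} :: --c--▸ v4
  v4 = 0\{a,b}\{c,d} :: ·
Coarsest stable partition (strong bisimilarity classes):
  B0 = {u0}
  B1 = {u1}
  B2 = {u2, v3}
  B3 = {u3, v2, v4}
  B4 = {v0}
  B5 = {v1}
u0 ∈ B0, v0 ∈ B4 → different blocks

not bisimilar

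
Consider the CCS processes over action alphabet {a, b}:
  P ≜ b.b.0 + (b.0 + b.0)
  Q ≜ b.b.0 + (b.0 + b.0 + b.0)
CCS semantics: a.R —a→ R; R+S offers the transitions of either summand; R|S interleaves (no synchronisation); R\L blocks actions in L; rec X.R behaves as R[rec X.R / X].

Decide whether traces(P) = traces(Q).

YES

P's transition system — 3 states:
  s0 = b.b.0 + (b.0 + b.0) :: =b=> s1, =b=> s2
  s1 = 0 :: ·
  s2 = b.0 :: =b=> s1
Q's transition system — 3 states:
  t0 = b.b.0 + (b.0 + b.0 + b.0) :: =b=> t1, =b=> t2
  t1 = 0 :: ·
  t2 = b.0 :: =b=> t1
Bisimilarity quotient blocks:
  B0 = {s0, t0}
  B1 = {s2, t2}
  B2 = {s1, t1}
s0 ∈ B0, t0 ∈ B0 → same block
Bisimilar ⇒ trace-equivalent.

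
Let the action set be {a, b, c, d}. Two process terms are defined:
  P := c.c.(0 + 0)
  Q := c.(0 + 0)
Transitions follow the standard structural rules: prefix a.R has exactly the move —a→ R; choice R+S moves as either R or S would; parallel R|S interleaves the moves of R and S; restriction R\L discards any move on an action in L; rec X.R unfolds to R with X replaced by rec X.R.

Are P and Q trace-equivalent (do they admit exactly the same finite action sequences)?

traces(P) ≠ traces(Q) — witness ⟨cc⟩

Reachable graph of P (3 states):
  m0 = c.c.(0 + 0) :: —c→ m1
  m1 = c.(0 + 0) :: —c→ m2
  m2 = 0 + 0 :: ·
Reachable graph of Q (2 states):
  n0 = c.(0 + 0) :: —c→ n1
  n1 = 0 + 0 :: ·
Trace ⟨cc⟩ through P, begin at {m0}:
  step 1 (c): {m1}
  step 2 (c): {m2}
  P completes σ.
Trace ⟨cc⟩ through Q, begin at {n0}:
  step 1 (c): {n1}
  step 2 (c): ∅ (Q stuck)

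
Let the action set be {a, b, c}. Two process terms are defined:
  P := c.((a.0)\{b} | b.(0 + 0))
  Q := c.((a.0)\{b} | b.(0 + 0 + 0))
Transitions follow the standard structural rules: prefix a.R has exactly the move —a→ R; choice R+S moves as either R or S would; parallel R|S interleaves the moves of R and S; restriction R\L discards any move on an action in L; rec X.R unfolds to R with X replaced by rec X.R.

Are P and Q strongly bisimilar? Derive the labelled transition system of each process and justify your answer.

Reachable graph of P (5 states):
  u0 = c.((a.0)\{b} | b.(0 + 0)) ⊢ =c=> u1
  u1 = (a.0)\{b} | b.(0 + 0) ⊢ =a=> u2, =b=> u3
  u2 = 0\{b} | b.(0 + 0) ⊢ =b=> u4
  u3 = (a.0)\{b} | (0 + 0) ⊢ =a=> u4
  u4 = 0\{b} | (0 + 0) ⊢ (no moves)
Reachable graph of Q (5 states):
  v0 = c.((a.0)\{b} | b.(0 + 0 + 0)) ⊢ =c=> v1
  v1 = (a.0)\{b} | b.(0 + 0 + 0) ⊢ =a=> v2, =b=> v3
  v2 = 0\{b} | b.(0 + 0 + 0) ⊢ =b=> v4
  v3 = (a.0)\{b} | (0 + 0 + 0) ⊢ =a=> v4
  v4 = 0\{b} | (0 + 0 + 0) ⊢ (no moves)
Bisimilarity quotient blocks:
  B0 = {u0, v0}
  B1 = {u1, v1}
  B2 = {u3, v3}
  B3 = {u4, v4}
  B4 = {u2, v2}
u0 ∈ B0, v0 ∈ B0 → same block

P ~ Q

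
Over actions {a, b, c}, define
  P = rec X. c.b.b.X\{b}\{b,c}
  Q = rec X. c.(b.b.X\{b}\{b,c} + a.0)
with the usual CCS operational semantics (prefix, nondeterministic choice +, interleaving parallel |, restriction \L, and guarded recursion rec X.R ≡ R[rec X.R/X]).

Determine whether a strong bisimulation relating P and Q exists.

P's transition system — 4 states:
  u0 = rec X. c.b.b.X\{b}\{b,c} has moves =c=> u1
  u1 = b.b.(rec X. c.b.b.X\{b}\{b,c})\{b}\{b,c} has moves =b=> u2
  u2 = b.(rec X. c.b.b.X\{b}\{b,c})\{b}\{b,c} has moves =b=> u3
  u3 = (rec X. c.b.b.X\{b}\{b,c})\{b}\{b,c} has moves ·
Q's transition system — 5 states:
  v0 = rec X. c.(b.b.X\{b}\{b,c} + a.0) has moves =c=> v1
  v1 = b.b.(rec X. c.(b.b.X\{b}\{b,c} + a.0))\{b}\{b,c} + a.0 has moves =a=> v2, =b=> v3
  v2 = 0 has moves ·
  v3 = b.(rec X. c.(b.b.X\{b}\{b,c} + a.0))\{b}\{b,c} has moves =b=> v4
  v4 = (rec X. c.(b.b.X\{b}\{b,c} + a.0))\{b}\{b,c} has moves ·
Coarsest stable partition (strong bisimilarity classes):
  B0 = {u0}
  B1 = {u1}
  B2 = {u2, v3}
  B3 = {u3, v2, v4}
  B4 = {v0}
  B5 = {v1}
u0 ∈ B0, v0 ∈ B4 → different blocks

P ≁ Q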